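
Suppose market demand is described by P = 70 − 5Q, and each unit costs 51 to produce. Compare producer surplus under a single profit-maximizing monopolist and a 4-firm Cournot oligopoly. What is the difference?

The monopolist equates marginal revenue to marginal cost: 70 − 10Q = 51, so Q = 1.9. From demand, P = 60.5.
PS = (60.5 − 51)·1.9 = 18.05.
In a 4-firm Cournot equilibrium, symmetry and the first-order condition give q = (70 − 51)/(25) = 0.76. So Q = 3.04 and P = 54.8.
PS = (54.8 − 51)·3.04 = 11.552.
Change in producer surplus: 11.552 − 18.05 = −6.498.

PS falls by 6.498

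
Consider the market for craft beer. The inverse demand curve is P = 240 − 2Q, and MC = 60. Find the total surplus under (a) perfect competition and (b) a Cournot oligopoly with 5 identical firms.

Competitive firms price at marginal cost: P = 60, giving Q = 90.
CS = ½·(240 − 60)·90 = 8100; PS = (60 − 60)·90 = 0; TS = 8100.
Cournot with 5 identical firms: the symmetric best-response condition is 240 − 12q = 60. Each firm produces q = 15, total output Q = 75, price P = 90.
CS = ½·(240 − 90)·75 = 5625; PS = (90 − 60)·75 = 2250; TS = 7875.

Competition: TS = 8100; Cournot: TS = 7875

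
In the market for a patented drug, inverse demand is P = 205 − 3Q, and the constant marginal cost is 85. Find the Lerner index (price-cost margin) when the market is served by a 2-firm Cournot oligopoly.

In a 2-firm Cournot equilibrium, symmetry and the first-order condition give q = (205 − 85)/(9) = 40/3. So Q = 80/3 and P = 125.
Lerner index = (P − MC)/P = (125 − 85)/125 = 0.32.

Lerner index = 0.32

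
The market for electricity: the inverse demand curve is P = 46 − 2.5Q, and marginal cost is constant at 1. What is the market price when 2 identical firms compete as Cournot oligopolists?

P = 16

Cournot with 2 identical firms: the symmetric best-response condition is 46 − 7.5q = 1. Each firm produces q = 6, total output Q = 12, price P = 16.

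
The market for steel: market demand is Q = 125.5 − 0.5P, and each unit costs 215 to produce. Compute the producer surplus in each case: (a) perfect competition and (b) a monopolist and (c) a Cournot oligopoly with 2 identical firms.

Competition: PS = 0; Monopoly: PS = 162; Cournot: PS = 144

Inverting demand: P = 251 − 2Q.
Competitive firms price at marginal cost: P = 215, giving Q = 18.
PS = (215 − 215)·18 = 0.
Monopoly sets MR = MC: 251 − 4Q = 215 ⇒ Q = 9, P = 251 − 2·9 = 233.
PS = (233 − 215)·9 = 162.
Cournot with 2 identical firms: the symmetric best-response condition is 251 − 6q = 215. Each firm produces q = 6, total output Q = 12, price P = 227.
PS = (227 − 215)·12 = 144.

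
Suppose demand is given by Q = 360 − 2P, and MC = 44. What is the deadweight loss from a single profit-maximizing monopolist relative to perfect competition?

Inverting demand: P = 180 − 0.5Q.
Under competition P = MC = 44, so Q = (180 − 44)/0.5 = 272.
Monopoly sets MR = MC: 180 − Q = 44 ⇒ Q = 136, P = 180 − 0.5·136 = 112.
DWL is the triangle between Q = 136 and Q = 272: ½·(272 − 136)·(112 − 44) = 4624.

DWL = 4624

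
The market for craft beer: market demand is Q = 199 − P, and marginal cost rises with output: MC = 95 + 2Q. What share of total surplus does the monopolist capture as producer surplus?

Inverting demand: P = 199 − Q.
A monopolist chooses Q where MR = MC. MR = 199 − 2Q; setting this equal to 95 + 2Q gives Q = 26 and P = 173.
CS = ½·(199 − 173)·26 = 338.
PS = P·Q − VC(Q) = 173·26 − (95·26 + ½·2·26²) = 1352.
Share captured = PS/TS = 1352/1690 = 0.8.

PS/TS = 0.8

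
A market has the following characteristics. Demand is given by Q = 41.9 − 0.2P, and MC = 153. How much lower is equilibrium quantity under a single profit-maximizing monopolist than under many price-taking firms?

Inverting demand: P = 209.5 − 5Q.
Under competition P = MC = 153, so Q = (209.5 − 153)/5 = 11.3.
The monopolist equates marginal revenue to marginal cost: 209.5 − 10Q = 153, so Q = 5.65. From demand, P = 181.25.
Change in equilibrium quantity: 5.65 − 11.3 = −5.65.

Equilibrium quantity falls by 5.65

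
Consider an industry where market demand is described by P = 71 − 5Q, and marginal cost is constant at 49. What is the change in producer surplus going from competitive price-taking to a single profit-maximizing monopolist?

PS rises by 24.2

Under competition P = MC = 49, so Q = (71 − 49)/5 = 4.4.
PS = (49 − 49)·4.4 = 0.
A monopolist chooses Q where MR = MC. MR = 71 − 10Q; setting this equal to 49 gives Q = 2.2 and P = 60.
PS = (60 − 49)·2.2 = 24.2.
Change in producer surplus: 24.2 − 0 = 24.2.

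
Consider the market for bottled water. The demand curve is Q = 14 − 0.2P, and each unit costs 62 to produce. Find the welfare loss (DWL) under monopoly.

DWL = 1.6

Inverting demand: P = 70 − 5Q.
Competitive firms price at marginal cost: P = 62, giving Q = 1.6.
Monopoly sets MR = MC: 70 − 10Q = 62 ⇒ Q = 0.8, P = 70 − 5·0.8 = 66.
DWL is the triangle between Q = 0.8 and Q = 1.6: ½·(1.6 − 0.8)·(66 − 62) = 1.6.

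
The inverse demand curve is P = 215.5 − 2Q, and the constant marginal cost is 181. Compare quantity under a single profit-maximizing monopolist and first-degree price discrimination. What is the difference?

A monopolist chooses Q where MR = MC. MR = 215.5 − 4Q; setting this equal to 181 gives Q = 8.625 and P = 198.25.
With perfect price discrimination, output is the efficient level Q = 17.25 (where demand meets MC), but every buyer pays their willingness to pay: CS = 0 and PS = total surplus.
Change in quantity: 17.25 − 8.625 = 8.625.

Quantity rises by 8.625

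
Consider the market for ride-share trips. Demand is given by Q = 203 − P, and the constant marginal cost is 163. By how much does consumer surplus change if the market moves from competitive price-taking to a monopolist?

Inverting demand: P = 203 − Q.
Perfect competition: P = MC = 163, so 203 − Q = 163 and Q = 40.
CS = ½·(203 − 163)·40 = 800.
A monopolist chooses Q where MR = MC. MR = 203 − 2Q; setting this equal to 163 gives Q = 20 and P = 183.
CS = ½·(203 − 183)·20 = 200.
Change in consumer surplus: 200 − 800 = −600.

CS falls by 600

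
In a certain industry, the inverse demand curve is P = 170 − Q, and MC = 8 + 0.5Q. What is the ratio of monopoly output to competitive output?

A monopolist chooses Q where MR = MC. MR = 170 − 2Q; setting this equal to 8 + 0.5Q gives Q = 64.8 and P = 105.2.
Competitive equilibrium sets price equal to marginal cost: 170 − Q = 8 + 0.5Q, so Q = 108 and P = 62.
Ratio Q_m/Q_c = 64.8/108 = 0.6.

Q_m/Q_c = 0.6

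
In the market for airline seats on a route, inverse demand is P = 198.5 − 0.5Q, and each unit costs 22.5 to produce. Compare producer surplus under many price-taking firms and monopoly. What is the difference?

PS rises by 15488

Under competition P = MC = 22.5, so Q = (198.5 − 22.5)/0.5 = 352.
PS = (22.5 − 22.5)·352 = 0.
Monopoly sets MR = MC: 198.5 − Q = 22.5 ⇒ Q = 176, P = 198.5 − 0.5·176 = 110.5.
PS = (110.5 − 22.5)·176 = 15488.
Change in producer surplus: 15488 − 0 = 15488.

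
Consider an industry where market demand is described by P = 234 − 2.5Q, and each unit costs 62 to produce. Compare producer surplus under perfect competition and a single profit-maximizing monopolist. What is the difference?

Producer surplus rises by 2958.4

Competitive firms price at marginal cost: P = 62, giving Q = 68.8.
PS = (62 − 62)·68.8 = 0.
The monopolist equates marginal revenue to marginal cost: 234 − 5Q = 62, so Q = 34.4. From demand, P = 148.
PS = (148 − 62)·34.4 = 2958.4.
Change in producer surplus: 2958.4 − 0 = 2958.4.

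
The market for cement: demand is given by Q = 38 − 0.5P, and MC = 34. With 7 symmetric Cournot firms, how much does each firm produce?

q_i = 2.625

Inverting demand: P = 76 − 2Q.
Cournot with 7 identical firms: the symmetric best-response condition is 76 − 16q = 34. Each firm produces q = 2.625, total output Q = 18.375, price P = 39.25.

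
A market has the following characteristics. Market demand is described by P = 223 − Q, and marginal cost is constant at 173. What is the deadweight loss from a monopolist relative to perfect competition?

DWL = 312.5

Under competition P = MC = 173, so Q = (223 − 173)/1 = 50.
A monopolist chooses Q where MR = MC. MR = 223 − 2Q; setting this equal to 173 gives Q = 25 and P = 198.
DWL is the triangle between Q = 25 and Q = 50: ½·(50 − 25)·(198 − 173) = 312.5.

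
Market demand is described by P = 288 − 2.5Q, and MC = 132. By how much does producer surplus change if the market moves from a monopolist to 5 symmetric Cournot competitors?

Producer surplus falls by 1081.6

The monopolist equates marginal revenue to marginal cost: 288 − 5Q = 132, so Q = 31.2. From demand, P = 210.
PS = (210 − 132)·31.2 = 2433.6.
In a 5-firm Cournot equilibrium, symmetry and the first-order condition give q = (288 − 132)/(15) = 10.4. So Q = 52 and P = 158.
PS = (158 − 132)·52 = 1352.
Change in producer surplus: 1352 − 2433.6 = −1081.6.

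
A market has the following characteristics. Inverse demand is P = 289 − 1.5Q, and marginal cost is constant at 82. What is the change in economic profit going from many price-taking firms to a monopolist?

Perfect competition: P = MC = 82, so 289 − 1.5Q = 82 and Q = 138.
Profit = (82 − 82)·138 = 0.
The monopolist equates marginal revenue to marginal cost: 289 − 3Q = 82, so Q = 69. From demand, P = 185.5.
Profit = (185.5 − 82)·69 = 7141.5.
Change in economic profit: 7141.5 − 0 = 7141.5.

Economic profit rises by 7141.5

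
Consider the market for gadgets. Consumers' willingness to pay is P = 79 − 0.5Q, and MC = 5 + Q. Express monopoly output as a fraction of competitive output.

Q_m/Q_c = 0.75

Monopoly sets MR = MC: 79 − Q = 5 + Q ⇒ Q = 37, P = 79 − 0.5·37 = 60.5.
Competitive equilibrium sets price equal to marginal cost: 79 − 0.5Q = 5 + Q, so Q = 148/3 and P = 163/3.
Ratio Q_m/Q_c = 37/(148/3) = 0.75.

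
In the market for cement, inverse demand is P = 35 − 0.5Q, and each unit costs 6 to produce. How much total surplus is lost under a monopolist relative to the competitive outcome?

Competitive firms price at marginal cost: P = 6, giving Q = 58.
The monopolist equates marginal revenue to marginal cost: 35 − Q = 6, so Q = 29. From demand, P = 20.5.
DWL is the triangle between Q = 29 and Q = 58: ½·(58 − 29)·(20.5 − 6) = 210.25.

DWL = 210.25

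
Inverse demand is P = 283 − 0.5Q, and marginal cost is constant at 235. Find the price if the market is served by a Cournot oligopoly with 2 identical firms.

P = 251

Cournot with 2 identical firms: the symmetric best-response condition is 283 − 1.5q = 235. Each firm produces q = 32, total output Q = 64, price P = 251.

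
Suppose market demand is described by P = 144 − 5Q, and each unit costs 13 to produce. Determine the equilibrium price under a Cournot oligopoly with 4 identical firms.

P = 39.2

With 4 symmetric Cournot firms, each firm's FOC gives 144 − 25q = 13, so q = 5.24, Q = 4·5.24 = 20.96, and P = 39.2.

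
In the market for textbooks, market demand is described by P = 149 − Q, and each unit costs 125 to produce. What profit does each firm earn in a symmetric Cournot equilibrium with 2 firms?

π_i = 64

With 2 symmetric Cournot firms, each firm's FOC gives 149 − 3q = 125, so q = 8, Q = 2·8 = 16, and P = 133.
Each firm's profit = (133 − 125)·8 = 64.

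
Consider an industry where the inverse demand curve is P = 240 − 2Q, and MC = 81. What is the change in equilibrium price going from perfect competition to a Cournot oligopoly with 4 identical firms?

Perfect competition: P = MC = 81, so 240 − 2Q = 81 and Q = 79.5.
In a 4-firm Cournot equilibrium, symmetry and the first-order condition give q = (240 − 81)/(10) = 15.9. So Q = 63.6 and P = 112.8.
Change in equilibrium price: 112.8 − 81 = 31.8.

P rises by 31.8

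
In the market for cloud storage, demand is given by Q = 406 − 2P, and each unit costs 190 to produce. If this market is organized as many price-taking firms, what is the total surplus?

Inverting demand: P = 203 − 0.5Q.
Competitive firms price at marginal cost: P = 190, giving Q = 26.
CS = ½·(203 − 190)·26 = 169; PS = (190 − 190)·26 = 0; TS = 169.

TS = 169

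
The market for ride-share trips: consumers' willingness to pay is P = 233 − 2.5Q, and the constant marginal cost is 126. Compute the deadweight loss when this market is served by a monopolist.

Under competition P = MC = 126, so Q = (233 − 126)/2.5 = 42.8.
A monopolist chooses Q where MR = MC. MR = 233 − 5Q; setting this equal to 126 gives Q = 21.4 and P = 179.5.
DWL is the triangle between Q = 21.4 and Q = 42.8: ½·(42.8 − 21.4)·(179.5 − 126) = 572.45.

DWL = 572.45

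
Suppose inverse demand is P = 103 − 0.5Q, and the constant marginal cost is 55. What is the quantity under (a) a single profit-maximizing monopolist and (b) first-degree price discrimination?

Monopoly: Q = 48; Perfect PD: Q = 96

Monopoly sets MR = MC: 103 − Q = 55 ⇒ Q = 48, P = 103 − 0.5·48 = 79.
Under first-degree price discrimination the firm charges each unit its demand price and produces up to where P = MC, i.e. Q = 96. Consumer surplus is zero; producer surplus equals total surplus.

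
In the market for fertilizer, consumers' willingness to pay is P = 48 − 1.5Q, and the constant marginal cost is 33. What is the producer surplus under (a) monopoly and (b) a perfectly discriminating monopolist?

Monopoly: PS = 37.5; Perfect PD: PS = 75

A monopolist chooses Q where MR = MC. MR = 48 − 3Q; setting this equal to 33 gives Q = 5 and P = 40.5.
PS = (40.5 − 33)·5 = 37.5.
Under first-degree price discrimination the firm charges each unit its demand price and produces up to where P = MC, i.e. Q = 10. Consumer surplus is zero; producer surplus equals total surplus.
PS = ½·(48 − 33)·10 = 75.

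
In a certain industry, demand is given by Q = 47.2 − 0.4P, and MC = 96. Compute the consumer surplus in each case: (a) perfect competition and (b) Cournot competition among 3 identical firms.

Inverting demand: P = 118 − 2.5Q.
Under competition P = MC = 96, so Q = (118 − 96)/2.5 = 8.8.
CS = ½·(118 − 96)·8.8 = 96.8.
Cournot with 3 identical firms: the symmetric best-response condition is 118 − 10q = 96. Each firm produces q = 2.2, total output Q = 6.6, price P = 101.5.
CS = ½·(118 − 101.5)·6.6 = 54.45.

Competition: CS = 96.8; Cournot: CS = 54.45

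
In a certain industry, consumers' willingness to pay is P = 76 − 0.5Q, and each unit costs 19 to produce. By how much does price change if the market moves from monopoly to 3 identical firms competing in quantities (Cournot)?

A monopolist chooses Q where MR = MC. MR = 76 − Q; setting this equal to 19 gives Q = 57 and P = 47.5.
In a 3-firm Cournot equilibrium, symmetry and the first-order condition give q = (76 − 19)/(2) = 28.5. So Q = 85.5 and P = 33.25.
Change in price: 33.25 − 47.5 = −14.25.

P falls by 14.25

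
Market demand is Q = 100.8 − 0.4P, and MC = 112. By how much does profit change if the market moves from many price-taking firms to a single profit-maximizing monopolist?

π rises by 1960

Inverting demand: P = 252 − 2.5Q.
Under competition P = MC = 112, so Q = (252 − 112)/2.5 = 56.
Profit = (112 − 112)·56 = 0.
The monopolist equates marginal revenue to marginal cost: 252 − 5Q = 112, so Q = 28. From demand, P = 182.
Profit = (182 − 112)·28 = 1960.
Change in profit: 1960 − 0 = 1960.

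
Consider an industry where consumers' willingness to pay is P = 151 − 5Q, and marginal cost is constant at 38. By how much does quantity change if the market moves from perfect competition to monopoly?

Under competition P = MC = 38, so Q = (151 − 38)/5 = 22.6.
A monopolist chooses Q where MR = MC. MR = 151 − 10Q; setting this equal to 38 gives Q = 11.3 and P = 94.5.
Change in quantity: 11.3 − 22.6 = −11.3.

Quantity falls by 11.3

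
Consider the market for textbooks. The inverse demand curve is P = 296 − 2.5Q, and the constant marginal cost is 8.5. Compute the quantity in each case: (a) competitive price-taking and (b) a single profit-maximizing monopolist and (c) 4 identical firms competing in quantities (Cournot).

Competitive firms price at marginal cost: P = 8.5, giving Q = 115.
The monopolist equates marginal revenue to marginal cost: 296 − 5Q = 8.5, so Q = 57.5. From demand, P = 152.25.
With 4 symmetric Cournot firms, each firm's FOC gives 296 − 12.5q = 8.5, so q = 23, Q = 4·23 = 92, and P = 66.

Competition: Q = 115; Monopoly: Q = 57.5; Cournot: Q = 92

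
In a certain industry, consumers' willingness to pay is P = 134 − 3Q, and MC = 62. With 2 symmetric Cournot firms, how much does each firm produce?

q_i = 8

With 2 symmetric Cournot firms, each firm's FOC gives 134 − 9q = 62, so q = 8, Q = 2·8 = 16, and P = 86.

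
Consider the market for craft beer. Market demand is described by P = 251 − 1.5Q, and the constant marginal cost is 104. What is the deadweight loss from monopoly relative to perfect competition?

DWL = 1800.75

Perfect competition: P = MC = 104, so 251 − 1.5Q = 104 and Q = 98.
Monopoly sets MR = MC: 251 − 3Q = 104 ⇒ Q = 49, P = 251 − 1.5·49 = 177.5.
DWL is the triangle between Q = 49 and Q = 98: ½·(98 − 49)·(177.5 − 104) = 1800.75.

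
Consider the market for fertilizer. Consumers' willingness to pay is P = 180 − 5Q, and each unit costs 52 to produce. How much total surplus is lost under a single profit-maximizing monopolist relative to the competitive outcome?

Competitive firms price at marginal cost: P = 52, giving Q = 25.6.
A monopolist chooses Q where MR = MC. MR = 180 − 10Q; setting this equal to 52 gives Q = 12.8 and P = 116.
DWL is the triangle between Q = 12.8 and Q = 25.6: ½·(25.6 − 12.8)·(116 − 52) = 409.6.

DWL = 409.6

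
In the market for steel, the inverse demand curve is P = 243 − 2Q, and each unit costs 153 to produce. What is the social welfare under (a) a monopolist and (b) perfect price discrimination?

The monopolist equates marginal revenue to marginal cost: 243 − 4Q = 153, so Q = 22.5. From demand, P = 198.
CS = ½·(243 − 198)·22.5 = 506.25; PS = (198 − 153)·22.5 = 1012.5; TS = 1518.75.
A perfectly discriminating monopolist sells every unit with P(Q) ≥ MC(Q), so output equals the competitive quantity Q = 45. Each buyer pays their reservation price, so CS = 0 and the firm captures all surplus.
TS = 2025 (equal to competitive TS).

Monopoly: TS = 1518.75; Perfect PD: TS = 2025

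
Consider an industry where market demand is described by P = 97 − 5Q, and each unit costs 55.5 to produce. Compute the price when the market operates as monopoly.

A monopolist chooses Q where MR = MC. MR = 97 − 10Q; setting this equal to 55.5 gives Q = 4.15 and P = 76.25.

P = 76.25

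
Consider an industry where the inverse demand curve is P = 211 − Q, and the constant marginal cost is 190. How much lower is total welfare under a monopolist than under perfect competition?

Total welfare falls by 55.125

Perfect competition: P = MC = 190, so 211 − Q = 190 and Q = 21.
CS = ½·(211 − 190)·21 = 220.5; PS = (190 − 190)·21 = 0; TS = 220.5.
The monopolist equates marginal revenue to marginal cost: 211 − 2Q = 190, so Q = 10.5. From demand, P = 200.5.
CS = ½·(211 − 200.5)·10.5 = 55.125; PS = (200.5 − 190)·10.5 = 110.25; TS = 165.375.
Change in total welfare: 165.375 − 220.5 = −55.125.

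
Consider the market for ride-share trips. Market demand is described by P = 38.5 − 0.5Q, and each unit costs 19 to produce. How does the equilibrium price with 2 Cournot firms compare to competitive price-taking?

Cournot: P = 25.5; Competition: P = 19

With 2 symmetric Cournot firms, each firm's FOC gives 38.5 − 1.5q = 19, so q = 13, Q = 2·13 = 26, and P = 25.5.
Competitive firms price at marginal cost: P = 19, giving Q = 39.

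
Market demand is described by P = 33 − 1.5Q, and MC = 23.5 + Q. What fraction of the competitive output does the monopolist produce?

Q_m/Q_c = 0.625

The monopolist equates marginal revenue to marginal cost: 33 − 3Q = 23.5 + Q, so Q = 2.375. From demand, P = 471/16.
Competitive equilibrium sets price equal to marginal cost: 33 − 1.5Q = 23.5 + Q, so Q = 3.8 and P = 27.3.
Ratio Q_m/Q_c = 2.375/3.8 = 0.625.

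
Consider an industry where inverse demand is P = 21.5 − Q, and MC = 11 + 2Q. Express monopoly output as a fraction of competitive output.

Q_m/Q_c = 0.75

Monopoly sets MR = MC: 21.5 − 2Q = 11 + 2Q ⇒ Q = 2.625, P = 21.5 − 2.625 = 18.875.
Under competition P = MC: 21.5 − Q = 11 + 2Q ⇒ Q = 3.5, P = 18.
Ratio Q_m/Q_c = 2.625/3.5 = 0.75.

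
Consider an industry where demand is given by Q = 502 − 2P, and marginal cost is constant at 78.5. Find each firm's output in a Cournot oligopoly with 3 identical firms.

q_i = 86.25

Inverting demand: P = 251 − 0.5Q.
In a 3-firm Cournot equilibrium, symmetry and the first-order condition give q = (251 − 78.5)/(2) = 86.25. So Q = 258.75 and P = 121.625.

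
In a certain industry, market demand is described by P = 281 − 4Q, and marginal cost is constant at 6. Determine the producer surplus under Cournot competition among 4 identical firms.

PS = 3025

With 4 symmetric Cournot firms, each firm's FOC gives 281 − 20q = 6, so q = 13.75, Q = 4·13.75 = 55, and P = 61.
PS = (61 − 6)·55 = 3025.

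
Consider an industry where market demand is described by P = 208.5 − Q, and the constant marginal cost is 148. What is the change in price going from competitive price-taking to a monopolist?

Price rises by 30.25

Competitive firms price at marginal cost: P = 148, giving Q = 60.5.
Monopoly sets MR = MC: 208.5 − 2Q = 148 ⇒ Q = 30.25, P = 208.5 − 30.25 = 178.25.
Change in price: 178.25 − 148 = 30.25.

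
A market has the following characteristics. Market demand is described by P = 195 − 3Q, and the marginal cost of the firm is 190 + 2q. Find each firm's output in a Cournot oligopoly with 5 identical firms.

q_i = 0.25

With 5 symmetric Cournot firms, each firm's FOC gives 195 − 18q = 190 + 2q, so q = 0.25, Q = 5·0.25 = 1.25, and P = 191.25.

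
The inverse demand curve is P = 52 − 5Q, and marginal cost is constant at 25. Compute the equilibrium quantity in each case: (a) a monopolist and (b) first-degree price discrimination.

Monopoly sets MR = MC: 52 − 10Q = 25 ⇒ Q = 2.7, P = 52 − 5·2.7 = 38.5.
Under first-degree price discrimination the firm charges each unit its demand price and produces up to where P = MC, i.e. Q = 5.4. Consumer surplus is zero; producer surplus equals total surplus.

Monopoly: Q = 2.7; Perfect PD: Q = 5.4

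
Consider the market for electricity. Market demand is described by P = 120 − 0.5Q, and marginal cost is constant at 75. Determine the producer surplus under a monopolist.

PS = 1012.5

The monopolist equates marginal revenue to marginal cost: 120 − Q = 75, so Q = 45. From demand, P = 97.5.
PS = (97.5 − 75)·45 = 1012.5.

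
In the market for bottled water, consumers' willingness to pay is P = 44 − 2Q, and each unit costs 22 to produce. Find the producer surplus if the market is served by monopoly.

PS = 60.5

A monopolist chooses Q where MR = MC. MR = 44 − 4Q; setting this equal to 22 gives Q = 5.5 and P = 33.
PS = (33 − 22)·5.5 = 60.5.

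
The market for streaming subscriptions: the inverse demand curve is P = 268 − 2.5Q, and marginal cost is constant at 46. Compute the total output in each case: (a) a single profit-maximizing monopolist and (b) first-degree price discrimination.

A monopolist chooses Q where MR = MC. MR = 268 − 5Q; setting this equal to 46 gives Q = 44.4 and P = 157.
A perfectly discriminating monopolist sells every unit with P(Q) ≥ MC(Q), so output equals the competitive quantity Q = 88.8. Each buyer pays their reservation price, so CS = 0 and the firm captures all surplus.

Monopoly: Q = 44.4; Perfect PD: Q = 88.8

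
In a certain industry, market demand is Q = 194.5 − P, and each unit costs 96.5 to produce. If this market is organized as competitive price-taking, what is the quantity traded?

Q = 98

Inverting demand: P = 194.5 − Q.
Competitive firms price at marginal cost: P = 96.5, giving Q = 98.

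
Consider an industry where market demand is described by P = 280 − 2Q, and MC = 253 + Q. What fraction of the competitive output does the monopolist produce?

The monopolist equates marginal revenue to marginal cost: 280 − 4Q = 253 + Q, so Q = 5.4. From demand, P = 269.2.
Under competition P = MC: 280 − 2Q = 253 + Q ⇒ Q = 9, P = 262.
Ratio Q_m/Q_c = 5.4/9 = 0.6.

Q_m/Q_c = 0.6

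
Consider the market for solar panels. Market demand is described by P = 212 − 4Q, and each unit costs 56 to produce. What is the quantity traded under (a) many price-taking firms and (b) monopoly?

Competitive firms price at marginal cost: P = 56, giving Q = 39.
A monopolist chooses Q where MR = MC. MR = 212 − 8Q; setting this equal to 56 gives Q = 19.5 and P = 134.

Competition: Q = 39; Monopoly: Q = 19.5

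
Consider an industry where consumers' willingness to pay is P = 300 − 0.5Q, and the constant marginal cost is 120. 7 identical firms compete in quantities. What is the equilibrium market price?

In a 7-firm Cournot equilibrium, symmetry and the first-order condition give q = (300 − 120)/(4) = 45. So Q = 315 and P = 142.5.

P = 142.5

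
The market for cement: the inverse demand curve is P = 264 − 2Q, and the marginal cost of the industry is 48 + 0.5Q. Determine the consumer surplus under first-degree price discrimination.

A perfectly discriminating monopolist sells every unit with P(Q) ≥ MC(Q), so output equals the competitive quantity Q = 86.4. Each buyer pays their reservation price, so CS = 0 and the firm captures all surplus.
CS = 0.

CS = 0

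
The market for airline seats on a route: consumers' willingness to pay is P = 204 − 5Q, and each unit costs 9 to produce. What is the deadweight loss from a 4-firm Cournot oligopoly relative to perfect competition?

DWL = 152.1

Perfect competition: P = MC = 9, so 204 − 5Q = 9 and Q = 39.
In a 4-firm Cournot equilibrium, symmetry and the first-order condition give q = (204 − 9)/(25) = 7.8. So Q = 31.2 and P = 48.
DWL is the triangle between Q = 31.2 and Q = 39: ½·(39 − 31.2)·(48 − 9) = 152.1.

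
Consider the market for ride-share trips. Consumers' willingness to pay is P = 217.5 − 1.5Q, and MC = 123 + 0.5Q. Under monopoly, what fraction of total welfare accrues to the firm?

PS/TS = 0.7

A monopolist chooses Q where MR = MC. MR = 217.5 − 3Q; setting this equal to 123 + 0.5Q gives Q = 27 and P = 177.
CS = ½·(217.5 − 177)·27 = 546.75.
PS = P·Q − VC(Q) = 177·27 − (123·27 + ½·0.5·27²) = 1275.75.
Share captured = PS/TS = 1275.75/1822.5 = 0.7.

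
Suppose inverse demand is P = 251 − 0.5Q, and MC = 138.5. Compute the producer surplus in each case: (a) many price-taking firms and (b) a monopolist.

Competition: PS = 0; Monopoly: PS = 6328.125

Under competition P = MC = 138.5, so Q = (251 − 138.5)/0.5 = 225.
PS = (138.5 − 138.5)·225 = 0.
Monopoly sets MR = MC: 251 − Q = 138.5 ⇒ Q = 112.5, P = 251 − 0.5·112.5 = 194.75.
PS = (194.75 − 138.5)·112.5 = 6328.125.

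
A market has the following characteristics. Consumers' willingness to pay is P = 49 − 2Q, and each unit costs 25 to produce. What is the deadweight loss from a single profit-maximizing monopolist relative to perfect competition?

DWL = 36

Under competition P = MC = 25, so Q = (49 − 25)/2 = 12.
Monopoly sets MR = MC: 49 − 4Q = 25 ⇒ Q = 6, P = 49 − 2·6 = 37.
DWL is the triangle between Q = 6 and Q = 12: ½·(12 − 6)·(37 − 25) = 36.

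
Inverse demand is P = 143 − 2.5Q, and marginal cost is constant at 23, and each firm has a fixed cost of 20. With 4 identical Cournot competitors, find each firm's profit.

In a 4-firm Cournot equilibrium, symmetry and the first-order condition give q = (143 − 23)/(12.5) = 9.6. So Q = 38.4 and P = 47.
Each firm's profit = (47 − 23)·9.6 − 20 = 210.4.

π_i = 210.4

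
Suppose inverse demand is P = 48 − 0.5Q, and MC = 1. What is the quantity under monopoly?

A monopolist chooses Q where MR = MC. MR = 48 − Q; setting this equal to 1 gives Q = 47 and P = 24.5.

Q = 47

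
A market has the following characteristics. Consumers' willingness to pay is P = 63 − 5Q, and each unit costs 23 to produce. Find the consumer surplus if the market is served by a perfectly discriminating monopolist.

Under first-degree price discrimination the firm charges each unit its demand price and produces up to where P = MC, i.e. Q = 8. Consumer surplus is zero; producer surplus equals total surplus.
CS = 0.

CS = 0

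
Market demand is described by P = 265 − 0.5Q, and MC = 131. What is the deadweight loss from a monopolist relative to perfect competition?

DWL = 4489

Under competition P = MC = 131, so Q = (265 − 131)/0.5 = 268.
Monopoly sets MR = MC: 265 − Q = 131 ⇒ Q = 134, P = 265 − 0.5·134 = 198.
DWL is the triangle between Q = 134 and Q = 268: ½·(268 − 134)·(198 − 131) = 4489.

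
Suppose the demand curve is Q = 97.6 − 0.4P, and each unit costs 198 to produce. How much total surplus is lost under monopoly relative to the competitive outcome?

DWL = 105.8

Inverting demand: P = 244 − 2.5Q.
Under competition P = MC = 198, so Q = (244 − 198)/2.5 = 18.4.
Monopoly sets MR = MC: 244 − 5Q = 198 ⇒ Q = 9.2, P = 244 − 2.5·9.2 = 221.
DWL is the triangle between Q = 9.2 and Q = 18.4: ½·(18.4 − 9.2)·(221 − 198) = 105.8.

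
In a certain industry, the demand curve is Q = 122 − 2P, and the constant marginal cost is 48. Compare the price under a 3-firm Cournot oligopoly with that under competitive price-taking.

Inverting demand: P = 61 − 0.5Q.
Cournot with 3 identical firms: the symmetric best-response condition is 61 − 2q = 48. Each firm produces q = 6.5, total output Q = 19.5, price P = 51.25.
Under competition P = MC = 48, so Q = (61 − 48)/0.5 = 26.

Cournot: P = 51.25; Competition: P = 48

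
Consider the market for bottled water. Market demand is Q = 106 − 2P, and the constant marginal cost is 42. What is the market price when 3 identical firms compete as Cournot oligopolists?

Inverting demand: P = 53 − 0.5Q.
With 3 symmetric Cournot firms, each firm's FOC gives 53 − 2q = 42, so q = 5.5, Q = 3·5.5 = 16.5, and P = 44.75.

P = 44.75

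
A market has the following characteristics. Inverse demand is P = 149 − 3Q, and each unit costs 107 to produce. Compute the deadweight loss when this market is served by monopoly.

Under competition P = MC = 107, so Q = (149 − 107)/3 = 14.
A monopolist chooses Q where MR = MC. MR = 149 − 6Q; setting this equal to 107 gives Q = 7 and P = 128.
DWL is the triangle between Q = 7 and Q = 14: ½·(14 − 7)·(128 − 107) = 73.5.

DWL = 73.5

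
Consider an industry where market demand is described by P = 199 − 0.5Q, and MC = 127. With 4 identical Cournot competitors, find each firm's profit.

π_i = 414.72

With 4 symmetric Cournot firms, each firm's FOC gives 199 − 2.5q = 127, so q = 28.8, Q = 4·28.8 = 115.2, and P = 141.4.
Each firm's profit = (141.4 − 127)·28.8 = 414.72.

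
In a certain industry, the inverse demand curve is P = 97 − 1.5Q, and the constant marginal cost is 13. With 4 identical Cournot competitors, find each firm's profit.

π_i = 188.16

In a 4-firm Cournot equilibrium, symmetry and the first-order condition give q = (97 − 13)/(7.5) = 11.2. So Q = 44.8 and P = 29.8.
Each firm's profit = (29.8 − 13)·11.2 = 188.16.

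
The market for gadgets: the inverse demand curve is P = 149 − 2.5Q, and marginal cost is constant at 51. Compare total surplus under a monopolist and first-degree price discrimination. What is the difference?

Total surplus rises by 480.2

The monopolist equates marginal revenue to marginal cost: 149 − 5Q = 51, so Q = 19.6. From demand, P = 100.
CS = ½·(149 − 100)·19.6 = 480.2; PS = (100 − 51)·19.6 = 960.4; TS = 1440.6.
A perfectly discriminating monopolist sells every unit with P(Q) ≥ MC(Q), so output equals the competitive quantity Q = 39.2. Each buyer pays their reservation price, so CS = 0 and the firm captures all surplus.
TS = 1920.8 (equal to competitive TS).
Change in total surplus: 1920.8 − 1440.6 = 480.2.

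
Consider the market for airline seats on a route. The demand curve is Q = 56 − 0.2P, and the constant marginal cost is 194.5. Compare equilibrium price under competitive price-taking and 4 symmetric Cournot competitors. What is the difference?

Inverting demand: P = 280 − 5Q.
Under competition P = MC = 194.5, so Q = (280 − 194.5)/5 = 17.1.
With 4 symmetric Cournot firms, each firm's FOC gives 280 − 25q = 194.5, so q = 3.42, Q = 4·3.42 = 13.68, and P = 211.6.
Change in equilibrium price: 211.6 − 194.5 = 17.1.

Equilibrium price rises by 17.1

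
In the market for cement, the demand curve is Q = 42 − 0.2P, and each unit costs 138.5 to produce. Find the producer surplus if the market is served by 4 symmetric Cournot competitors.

PS = 163.592

Inverting demand: P = 210 − 5Q.
In a 4-firm Cournot equilibrium, symmetry and the first-order condition give q = (210 − 138.5)/(25) = 2.86. So Q = 11.44 and P = 152.8.
PS = (152.8 − 138.5)·11.44 = 163.592.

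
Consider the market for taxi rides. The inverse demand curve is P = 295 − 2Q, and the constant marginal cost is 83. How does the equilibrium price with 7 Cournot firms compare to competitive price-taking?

Cournot: P = 109.5; Competition: P = 83

With 7 symmetric Cournot firms, each firm's FOC gives 295 − 16q = 83, so q = 13.25, Q = 7·13.25 = 92.75, and P = 109.5.
Under competition P = MC = 83, so Q = (295 − 83)/2 = 106.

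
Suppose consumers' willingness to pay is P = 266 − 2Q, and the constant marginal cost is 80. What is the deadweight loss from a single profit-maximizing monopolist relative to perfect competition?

DWL = 2162.25

Competitive firms price at marginal cost: P = 80, giving Q = 93.
The monopolist equates marginal revenue to marginal cost: 266 − 4Q = 80, so Q = 46.5. From demand, P = 173.
DWL is the triangle between Q = 46.5 and Q = 93: ½·(93 − 46.5)·(173 − 80) = 2162.25.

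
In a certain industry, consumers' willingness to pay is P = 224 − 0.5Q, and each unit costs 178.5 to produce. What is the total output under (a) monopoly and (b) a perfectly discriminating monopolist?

Monopoly sets MR = MC: 224 − Q = 178.5 ⇒ Q = 45.5, P = 224 − 0.5·45.5 = 201.25.
Under first-degree price discrimination the firm charges each unit its demand price and produces up to where P = MC, i.e. Q = 91. Consumer surplus is zero; producer surplus equals total surplus.

Monopoly: Q = 45.5; Perfect PD: Q = 91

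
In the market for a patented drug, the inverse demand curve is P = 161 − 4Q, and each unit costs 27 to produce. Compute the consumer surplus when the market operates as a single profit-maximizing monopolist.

Monopoly sets MR = MC: 161 − 8Q = 27 ⇒ Q = 16.75, P = 161 − 4·16.75 = 94.
CS = ½·(161 − 94)·16.75 = 561.125.

CS = 561.125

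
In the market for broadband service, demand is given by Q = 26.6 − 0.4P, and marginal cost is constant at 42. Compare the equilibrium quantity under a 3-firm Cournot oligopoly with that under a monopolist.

Cournot: Q = 7.35; Monopoly: Q = 4.9

Inverting demand: P = 66.5 − 2.5Q.
Cournot with 3 identical firms: the symmetric best-response condition is 66.5 − 10q = 42. Each firm produces q = 2.45, total output Q = 7.35, price P = 48.125.
A monopolist chooses Q where MR = MC. MR = 66.5 − 5Q; setting this equal to 42 gives Q = 4.9 and P = 54.25.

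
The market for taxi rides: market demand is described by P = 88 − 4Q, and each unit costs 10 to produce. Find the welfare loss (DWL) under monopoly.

Under competition P = MC = 10, so Q = (88 − 10)/4 = 19.5.
A monopolist chooses Q where MR = MC. MR = 88 − 8Q; setting this equal to 10 gives Q = 9.75 and P = 49.
DWL is the triangle between Q = 9.75 and Q = 19.5: ½·(19.5 − 9.75)·(49 − 10) = 190.125.

DWL = 190.125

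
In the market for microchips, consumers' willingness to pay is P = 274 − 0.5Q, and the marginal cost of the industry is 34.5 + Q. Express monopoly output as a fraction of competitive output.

Q_m/Q_c = 0.75

A monopolist chooses Q where MR = MC. MR = 274 − Q; setting this equal to 34.5 + Q gives Q = 119.75 and P = 214.125.
Competitive equilibrium sets price equal to marginal cost: 274 − 0.5Q = 34.5 + Q, so Q = 479/3 and P = 1165/6.
Ratio Q_m/Q_c = 119.75/(479/3) = 0.75.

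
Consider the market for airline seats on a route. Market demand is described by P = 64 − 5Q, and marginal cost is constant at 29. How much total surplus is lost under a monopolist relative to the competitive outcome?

Competitive firms price at marginal cost: P = 29, giving Q = 7.
A monopolist chooses Q where MR = MC. MR = 64 − 10Q; setting this equal to 29 gives Q = 3.5 and P = 46.5.
DWL is the triangle between Q = 3.5 and Q = 7: ½·(7 − 3.5)·(46.5 − 29) = 30.625.

DWL = 30.625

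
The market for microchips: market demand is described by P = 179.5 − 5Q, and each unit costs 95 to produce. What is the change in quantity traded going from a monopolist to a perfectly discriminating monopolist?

Quantity traded rises by 8.45

A monopolist chooses Q where MR = MC. MR = 179.5 − 10Q; setting this equal to 95 gives Q = 8.45 and P = 137.25.
Under first-degree price discrimination the firm charges each unit its demand price and produces up to where P = MC, i.e. Q = 16.9. Consumer surplus is zero; producer surplus equals total surplus.
Change in quantity traded: 16.9 − 8.45 = 8.45.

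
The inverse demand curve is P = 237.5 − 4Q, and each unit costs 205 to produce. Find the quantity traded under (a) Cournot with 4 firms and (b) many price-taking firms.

With 4 symmetric Cournot firms, each firm's FOC gives 237.5 − 20q = 205, so q = 1.625, Q = 4·1.625 = 6.5, and P = 211.5.
Competitive firms price at marginal cost: P = 205, giving Q = 8.125.

Cournot: Q = 6.5; Competition: Q = 8.125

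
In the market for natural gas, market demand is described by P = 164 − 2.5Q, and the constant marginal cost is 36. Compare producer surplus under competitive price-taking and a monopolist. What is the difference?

Competitive firms price at marginal cost: P = 36, giving Q = 51.2.
PS = (36 − 36)·51.2 = 0.
A monopolist chooses Q where MR = MC. MR = 164 − 5Q; setting this equal to 36 gives Q = 25.6 and P = 100.
PS = (100 − 36)·25.6 = 1638.4.
Change in producer surplus: 1638.4 − 0 = 1638.4.

Producer surplus rises by 1638.4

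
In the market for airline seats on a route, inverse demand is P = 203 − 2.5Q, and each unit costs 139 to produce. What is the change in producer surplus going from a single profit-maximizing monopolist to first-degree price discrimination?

Monopoly sets MR = MC: 203 − 5Q = 139 ⇒ Q = 12.8, P = 203 − 2.5·12.8 = 171.
PS = (171 − 139)·12.8 = 409.6.
Under first-degree price discrimination the firm charges each unit its demand price and produces up to where P = MC, i.e. Q = 25.6. Consumer surplus is zero; producer surplus equals total surplus.
PS = ½·(203 − 139)·25.6 = 819.2.
Change in producer surplus: 819.2 − 409.6 = 409.6.

Producer surplus rises by 409.6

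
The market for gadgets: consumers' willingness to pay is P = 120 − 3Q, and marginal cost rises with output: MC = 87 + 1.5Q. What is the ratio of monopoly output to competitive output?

A monopolist chooses Q where MR = MC. MR = 120 − 6Q; setting this equal to 87 + 1.5Q gives Q = 4.4 and P = 106.8.
Under competition P = MC: 120 − 3Q = 87 + 1.5Q ⇒ Q = 22/3, P = 98.
Ratio Q_m/Q_c = 4.4/(22/3) = 0.6.

Q_m/Q_c = 0.6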